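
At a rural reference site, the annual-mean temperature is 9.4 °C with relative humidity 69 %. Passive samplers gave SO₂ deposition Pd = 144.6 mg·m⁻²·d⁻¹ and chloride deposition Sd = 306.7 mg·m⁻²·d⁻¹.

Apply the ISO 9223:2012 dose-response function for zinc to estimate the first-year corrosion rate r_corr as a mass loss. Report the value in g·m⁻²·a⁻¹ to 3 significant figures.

zinc: f(T) = +0.038·(T−10) [T≤10 °C] = -0.0228
  SO₂ term: 0.0129·144.6^0.44·exp(0.046·69-0.0228) = 2.689
  Cl⁻ term: 0.0175·306.7^0.57·exp(0.008·69+0.085·9.4) = 1.767
  sum: 2.689 + 1.767 → r_corr = 4.456 μm/a
Convert to mass loss: 4.456 μm/a × 7.14 g/cm³ = 31.82 g·m⁻²·a⁻¹

r_corr = 31.8 g·m⁻²·a⁻¹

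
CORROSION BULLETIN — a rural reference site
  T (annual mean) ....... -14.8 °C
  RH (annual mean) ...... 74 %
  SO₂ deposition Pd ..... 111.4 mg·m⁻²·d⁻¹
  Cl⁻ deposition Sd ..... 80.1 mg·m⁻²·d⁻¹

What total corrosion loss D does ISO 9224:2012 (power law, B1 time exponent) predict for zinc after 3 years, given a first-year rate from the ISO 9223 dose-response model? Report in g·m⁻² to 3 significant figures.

D(3) = 22.9 g·m⁻²

zinc: f(T) = +0.038·(T−10) [T≤10 °C] = -0.9424
  sulphur-dioxide contribution → 1.203 μm/a
  chloride contribution → 0.1094 μm/a
  total first-year rate 1.312 μm/a
Power-law: D(3) = r_corr · 3^0.813
  D(3) = 1.312 × 3^0.813 = 1.312 × 2.443 = 3.206 μm
  Mass loss = 3.206 μm × 7.14 g/cm³ = 22.89 g·m⁻²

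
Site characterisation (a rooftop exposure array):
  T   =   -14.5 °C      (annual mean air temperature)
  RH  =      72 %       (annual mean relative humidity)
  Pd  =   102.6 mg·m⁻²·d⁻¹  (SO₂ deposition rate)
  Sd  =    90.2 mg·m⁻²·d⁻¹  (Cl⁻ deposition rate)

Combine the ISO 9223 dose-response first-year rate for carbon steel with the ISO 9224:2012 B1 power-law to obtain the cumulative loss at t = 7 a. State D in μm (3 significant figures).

D(7) = 33.5 μm

carbon steel: temperature factor f = +0.150·(-24.5) = -3.6750
  sulphur-dioxide contribution → 2.104 μm/a
  chloride contribution → 10.02 μm/a
  ⇒ r_corr(carbon steel) = 12.12 μm/a
ISO 9224: D(t) = r_corr · t^b with b = 0.523 (carbon steel, B1)
  D(7) = 12.12 × 7^0.523 = 12.12 × 2.767 = 33.54 μm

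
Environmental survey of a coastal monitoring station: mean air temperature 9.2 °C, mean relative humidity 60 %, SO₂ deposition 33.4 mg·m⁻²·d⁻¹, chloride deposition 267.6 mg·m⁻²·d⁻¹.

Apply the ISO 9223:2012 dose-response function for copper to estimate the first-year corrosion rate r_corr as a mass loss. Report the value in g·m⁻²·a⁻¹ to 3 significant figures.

r_corr = 9.34 g·m⁻²·a⁻¹

copper: temperature factor f = +0.126·(-0.8) = -0.1008
  sulphur-dioxide contribution → 0.4112 μm/a
  chloride contribution → 0.631 μm/a
  total first-year rate 1.042 μm/a
Convert to mass loss: 1.042 μm/a × 8.96 g/cm³ = 9.338 g·m⁻²·a⁻¹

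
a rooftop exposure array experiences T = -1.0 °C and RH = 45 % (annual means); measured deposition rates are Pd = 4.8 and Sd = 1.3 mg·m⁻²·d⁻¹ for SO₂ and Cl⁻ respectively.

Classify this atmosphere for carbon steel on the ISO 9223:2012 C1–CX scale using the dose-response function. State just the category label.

carbon steel: f(T) = +0.150·(T−10) [T≤10 °C] = -1.6500
  Pd branch = 1.77·Pd^0.52·e^(0.02·RH+f) = 1.89 μm/a
  Sd branch = 0.102·Sd^0.62·e^(0.033·RH+0.04·T) = 0.5091 μm/a
  r_corr = 1.89 + 0.5091 = 2.399 μm/a
Category bounds: 1.3…25 μm/a bracket r_corr ⇒ C2

C2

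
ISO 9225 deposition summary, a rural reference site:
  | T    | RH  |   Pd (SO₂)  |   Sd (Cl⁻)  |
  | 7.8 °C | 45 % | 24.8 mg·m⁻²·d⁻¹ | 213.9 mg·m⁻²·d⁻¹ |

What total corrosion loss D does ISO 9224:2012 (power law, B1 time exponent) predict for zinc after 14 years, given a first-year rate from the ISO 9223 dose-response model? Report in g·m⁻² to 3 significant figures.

zinc: temperature factor f = +0.038·(-2.2) = -0.0836
  SO₂ term: 0.0129·24.8^0.44·exp(0.046·45-0.0836) = 0.3862
  Sd branch = 0.0175·Sd^0.57·e^(0.008·RH+0.085·T) = 1.036 μm/a
  sum: 0.3862 + 1.036 → r_corr = 1.423 μm/a
Long-term exponent b (ISO 9224 Table 2, B1) = 0.813
  D(14) = 1.423 × 14^0.813 = 1.423 × 8.547 = 12.16 μm
  Mass loss = 12.16 μm × 7.14 g/cm³ = 86.82 g·m⁻²

D(14) = 86.8 g·m⁻²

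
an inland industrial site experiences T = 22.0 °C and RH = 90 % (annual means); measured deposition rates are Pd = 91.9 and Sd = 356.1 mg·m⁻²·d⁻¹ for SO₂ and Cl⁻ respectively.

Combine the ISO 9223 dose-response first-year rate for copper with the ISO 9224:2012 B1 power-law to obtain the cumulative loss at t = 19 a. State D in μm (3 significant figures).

copper: temperature factor f = -0.080·(12.0) = -0.9600
  sulphur-dioxide contribution → 1.33 μm/a
  chloride contribution → 3.758 μm/a
  ⇒ r_corr(copper) = 5.088 μm/a
Power-law: D(19) = r_corr · 19^0.667
  D(19) = 5.088 × 19^0.667 = 5.088 × 7.127 = 36.26 μm

D(19) = 36.3 μm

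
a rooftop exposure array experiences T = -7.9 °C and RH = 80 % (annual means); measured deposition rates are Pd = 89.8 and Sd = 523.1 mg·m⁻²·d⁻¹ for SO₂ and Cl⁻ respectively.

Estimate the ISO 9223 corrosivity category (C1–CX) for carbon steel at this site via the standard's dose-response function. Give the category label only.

carbon steel: temperature factor f = +0.150·(-17.9) = -2.6850
  sulphur-dioxide contribution → 6.201 μm/a
  chloride contribution → 50.52 μm/a
  total first-year rate 56.72 μm/a
Category bounds: 50…80 μm/a bracket r_corr ⇒ C4

C4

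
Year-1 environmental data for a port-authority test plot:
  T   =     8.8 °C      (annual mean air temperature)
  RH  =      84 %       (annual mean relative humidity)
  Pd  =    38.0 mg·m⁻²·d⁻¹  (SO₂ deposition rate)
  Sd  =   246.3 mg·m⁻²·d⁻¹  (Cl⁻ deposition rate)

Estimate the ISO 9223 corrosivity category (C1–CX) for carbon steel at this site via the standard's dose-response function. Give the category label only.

C5

carbon steel: f(T) = +0.150·(T−10) [T≤10 °C] = -0.1800
  SO₂ term: 1.77·38.0^0.52·exp(0.02·84-0.1800) = 52.59
  Sd branch = 0.102·Sd^0.62·e^(0.033·RH+0.04·T) = 70.48 μm/a
  sum: 52.59 + 70.48 → r_corr = 123.1 μm/a
123 μm/a falls in (80, 200] for carbon steel → category C5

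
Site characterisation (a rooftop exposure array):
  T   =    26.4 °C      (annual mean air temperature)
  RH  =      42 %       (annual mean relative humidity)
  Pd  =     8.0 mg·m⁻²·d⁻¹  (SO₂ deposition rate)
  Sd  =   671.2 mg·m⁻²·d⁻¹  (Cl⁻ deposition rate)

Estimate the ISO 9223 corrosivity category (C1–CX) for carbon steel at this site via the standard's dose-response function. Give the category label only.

carbon steel: temperature factor f = -0.054·(16.4) = -0.8856
  Pd branch = 1.77·Pd^0.52·e^(0.02·RH+f) = 4.986 μm/a
  Cl⁻ term: 0.102·671.2^0.62·exp(0.033·42+0.04·26.4) = 66.34
  sum: 4.986 + 66.34 → r_corr = 71.33 μm/a
ISO 9223 Table 2 (carbon steel): 50 < 71.3 ≤ 80 μm/a ⇒ C4

C4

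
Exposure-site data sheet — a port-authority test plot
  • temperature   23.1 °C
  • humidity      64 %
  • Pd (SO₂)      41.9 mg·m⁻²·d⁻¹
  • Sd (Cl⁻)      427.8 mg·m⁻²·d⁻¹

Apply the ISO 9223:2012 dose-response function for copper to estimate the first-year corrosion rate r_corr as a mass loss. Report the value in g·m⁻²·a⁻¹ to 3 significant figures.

r_corr = 16.6 g·m⁻²·a⁻¹

copper: T>10 °C ⇒ hinge -0.080·(23.1−10) = -1.0480
  SO₂ term: 0.0053·41.9^0.26·exp(0.059·64-1.0480) = 0.2142
  Cl⁻ term: 0.01025·427.8^0.27·exp(0.036·64+0.049·23.1) = 1.634
  r_corr = 0.2142 + 1.634 = 1.849 μm/a
Convert to mass loss: 1.849 μm/a × 8.96 g/cm³ = 16.56 g·m⁻²·a⁻¹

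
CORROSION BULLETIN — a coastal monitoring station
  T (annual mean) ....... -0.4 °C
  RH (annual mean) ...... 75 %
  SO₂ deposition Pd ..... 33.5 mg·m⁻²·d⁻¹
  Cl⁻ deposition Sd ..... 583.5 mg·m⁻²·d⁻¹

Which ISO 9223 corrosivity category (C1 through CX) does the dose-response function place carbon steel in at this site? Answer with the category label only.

C4

carbon steel: temperature factor f = +0.150·(-10.4) = -1.5600
  SO₂ term: 1.77·33.5^0.52·exp(0.02·75-1.5600) = 10.35
  Cl⁻ term: 0.102·583.5^0.62·exp(0.033·75+0.04·-0.4) = 61.87
  r_corr = 10.35 + 61.87 = 72.22 μm/a
Category bounds: 50…80 μm/a bracket r_corr ⇒ C4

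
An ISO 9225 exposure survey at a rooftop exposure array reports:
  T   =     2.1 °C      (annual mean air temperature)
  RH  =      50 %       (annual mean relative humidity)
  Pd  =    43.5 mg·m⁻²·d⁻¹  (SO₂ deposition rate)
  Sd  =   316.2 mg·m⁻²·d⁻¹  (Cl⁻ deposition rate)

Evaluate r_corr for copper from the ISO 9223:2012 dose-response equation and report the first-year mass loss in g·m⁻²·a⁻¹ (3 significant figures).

r_corr = 3.81 g·m⁻²·a⁻¹

copper: temperature factor f = +0.126·(-7.9) = -0.9954
  SO₂ term: 0.0053·43.5^0.26·exp(0.059·50-0.9954) = 0.09981
  Cl⁻ term: 0.01025·316.2^0.27·exp(0.036·50+0.049·2.1) = 0.3252
  sum: 0.09981 + 0.3252 → r_corr = 0.425 μm/a
Convert to mass loss: 0.425 μm/a × 8.96 g/cm³ = 3.808 g·m⁻²·a⁻¹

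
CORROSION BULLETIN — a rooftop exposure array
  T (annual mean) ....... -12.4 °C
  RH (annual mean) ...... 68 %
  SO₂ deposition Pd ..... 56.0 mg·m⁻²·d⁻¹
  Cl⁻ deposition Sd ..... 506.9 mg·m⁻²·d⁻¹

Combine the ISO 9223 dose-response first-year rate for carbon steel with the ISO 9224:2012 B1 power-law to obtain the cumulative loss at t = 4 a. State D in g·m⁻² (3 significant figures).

D(4) = 483 g·m⁻²

carbon steel: T≤10 °C ⇒ hinge +0.150·(-12.4−10) = -3.3600
  SO₂ term: 1.77·56.0^0.52·exp(0.02·68-3.3600) = 1.943
  Cl⁻ term: 0.102·506.9^0.62·exp(0.033·68+0.04·-12.4) = 27.85
  sum: 1.943 + 27.85 → r_corr = 29.79 μm/a
Power-law: D(4) = r_corr · 4^0.523
  D(4) = 29.79 × 4^0.523 = 29.79 × 2.065 = 61.51 μm
  Mass loss = 61.51 μm × 7.85 g/cm³ = 482.9 g·m⁻²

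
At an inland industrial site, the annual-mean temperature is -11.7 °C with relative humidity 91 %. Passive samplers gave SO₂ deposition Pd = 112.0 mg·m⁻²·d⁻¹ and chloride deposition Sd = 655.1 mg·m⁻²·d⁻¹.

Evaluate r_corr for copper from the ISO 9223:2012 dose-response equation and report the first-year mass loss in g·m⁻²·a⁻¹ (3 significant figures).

r_corr = 10.1 g·m⁻²·a⁻¹

copper: temperature factor f = +0.126·(-21.7) = -2.7342
  sulphur-dioxide contribution → 0.252 μm/a
  chloride contribution → 0.8808 μm/a
  total first-year rate 1.133 μm/a
Convert to mass loss: 1.133 μm/a × 8.96 g/cm³ = 10.15 g·m⁻²·a⁻¹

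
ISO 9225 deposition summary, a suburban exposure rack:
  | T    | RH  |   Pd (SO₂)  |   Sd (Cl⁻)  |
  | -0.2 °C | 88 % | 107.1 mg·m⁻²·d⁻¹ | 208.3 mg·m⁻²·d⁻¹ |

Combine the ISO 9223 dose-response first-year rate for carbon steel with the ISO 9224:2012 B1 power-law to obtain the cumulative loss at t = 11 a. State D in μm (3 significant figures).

D(11) = 266 μm

carbon steel: f(T) = +0.150·(T−10) [T≤10 °C] = -1.5300
  Pd branch = 1.77·Pd^0.52·e^(0.02·RH+f) = 25.31 μm/a
  Cl⁻ term: 0.102·208.3^0.62·exp(0.033·88+0.04·-0.2) = 50.57
  sum: 25.31 + 50.57 → r_corr = 75.88 μm/a
Power-law: D(11) = r_corr · 11^0.523
  D(11) = 75.88 × 11^0.523 = 75.88 × 3.505 = 266 μm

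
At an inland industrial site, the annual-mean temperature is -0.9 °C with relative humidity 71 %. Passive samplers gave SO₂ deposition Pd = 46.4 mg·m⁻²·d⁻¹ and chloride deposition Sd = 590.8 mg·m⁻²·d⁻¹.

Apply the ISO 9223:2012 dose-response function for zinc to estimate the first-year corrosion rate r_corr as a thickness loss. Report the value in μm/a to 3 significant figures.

zinc: f(T) = +0.038·(T−10) [T≤10 °C] = -0.4142
  SO₂ term: 0.0129·46.4^0.44·exp(0.046·71-0.4142) = 1.209
  Sd branch = 0.0175·Sd^0.57·e^(0.008·RH+0.085·T) = 1.087 μm/a
  sum: 1.209 + 1.087 → r_corr = 2.296 μm/a

r_corr = 2.30 μm/a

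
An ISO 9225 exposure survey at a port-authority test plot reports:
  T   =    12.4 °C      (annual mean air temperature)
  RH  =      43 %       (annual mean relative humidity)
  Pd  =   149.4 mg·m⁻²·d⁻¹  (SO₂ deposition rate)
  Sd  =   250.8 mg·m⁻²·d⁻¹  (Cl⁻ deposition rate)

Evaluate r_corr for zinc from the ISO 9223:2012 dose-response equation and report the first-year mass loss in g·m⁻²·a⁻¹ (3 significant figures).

r_corr = 16.9 g·m⁻²·a⁻¹

zinc: T>10 °C ⇒ hinge -0.071·(12.4−10) = -0.1704
  Pd branch = 0.0129·Pd^0.44·e^(0.046·RH+f) = 0.7118 μm/a
  Cl⁻ term: 0.0175·250.8^0.57·exp(0.008·43+0.085·12.4) = 1.651
  r_corr = 0.7118 + 1.651 = 2.363 μm/a
Convert to mass loss: 2.363 μm/a × 7.14 g/cm³ = 16.87 g·m⁻²·a⁻¹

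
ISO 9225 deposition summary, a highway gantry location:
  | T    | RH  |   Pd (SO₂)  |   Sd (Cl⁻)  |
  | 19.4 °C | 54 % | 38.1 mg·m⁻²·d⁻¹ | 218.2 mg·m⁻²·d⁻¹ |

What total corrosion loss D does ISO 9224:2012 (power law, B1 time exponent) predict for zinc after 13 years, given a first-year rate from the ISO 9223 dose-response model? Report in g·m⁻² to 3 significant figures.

D(13) = 196 g·m⁻²

zinc: f(T) = -0.071·(T−10) [T>10 °C] = -0.6674
  Pd branch = 0.0129·Pd^0.44·e^(0.046·RH+f) = 0.3937 μm/a
  Sd branch = 0.0175·Sd^0.57·e^(0.008·RH+0.085·T) = 3.02 μm/a
  r_corr = 0.3937 + 3.02 = 3.413 μm/a
Power-law: D(13) = r_corr · 13^0.813
  D(13) = 3.413 × 13^0.813 = 3.413 × 8.047 = 27.47 μm
  Mass loss = 27.47 μm × 7.14 g/cm³ = 196.1 g·m⁻²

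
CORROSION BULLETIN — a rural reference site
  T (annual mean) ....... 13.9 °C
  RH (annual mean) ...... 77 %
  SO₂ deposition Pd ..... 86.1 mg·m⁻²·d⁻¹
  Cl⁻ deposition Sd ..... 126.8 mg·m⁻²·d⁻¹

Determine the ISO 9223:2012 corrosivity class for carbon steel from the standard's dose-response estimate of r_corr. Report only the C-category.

carbon steel: T>10 °C ⇒ hinge -0.054·(13.9−10) = -0.2106
  sulphur-dioxide contribution → 67.85 μm/a
  chloride contribution → 45.45 μm/a
  ⇒ r_corr(carbon steel) = 113.3 μm/a
Category bounds: 80…200 μm/a bracket r_corr ⇒ C5

C5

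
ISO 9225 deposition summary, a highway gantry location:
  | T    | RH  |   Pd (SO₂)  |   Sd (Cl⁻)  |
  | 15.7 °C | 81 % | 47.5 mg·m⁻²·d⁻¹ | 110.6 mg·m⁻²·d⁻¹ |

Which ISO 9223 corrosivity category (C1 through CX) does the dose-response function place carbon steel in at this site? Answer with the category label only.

C5

carbon steel: temperature factor f = -0.054·(5.7) = -0.3078
  Pd branch = 1.77·Pd^0.52·e^(0.02·RH+f) = 48.95 μm/a
  Sd branch = 0.102·Sd^0.62·e^(0.033·RH+0.04·T) = 51.21 μm/a
  sum: 48.95 + 51.21 → r_corr = 100.2 μm/a
Category bounds: 80…200 μm/a bracket r_corr ⇒ C5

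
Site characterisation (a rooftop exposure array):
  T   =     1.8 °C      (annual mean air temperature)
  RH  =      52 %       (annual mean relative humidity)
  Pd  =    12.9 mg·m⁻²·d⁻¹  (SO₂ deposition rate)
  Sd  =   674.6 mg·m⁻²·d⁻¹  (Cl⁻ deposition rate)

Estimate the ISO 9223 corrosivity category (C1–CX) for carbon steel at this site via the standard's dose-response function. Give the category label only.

carbon steel: f(T) = +0.150·(T−10) [T≤10 °C] = -1.2300
  Pd branch = 1.77·Pd^0.52·e^(0.02·RH+f) = 5.533 μm/a
  Cl⁻ term: 0.102·674.6^0.62·exp(0.033·52+0.04·1.8) = 34.6
  sum: 5.533 + 34.6 → r_corr = 40.14 μm/a
ISO 9223 Table 2 (carbon steel): 25 < 40.1 ≤ 50 μm/a ⇒ C3

C3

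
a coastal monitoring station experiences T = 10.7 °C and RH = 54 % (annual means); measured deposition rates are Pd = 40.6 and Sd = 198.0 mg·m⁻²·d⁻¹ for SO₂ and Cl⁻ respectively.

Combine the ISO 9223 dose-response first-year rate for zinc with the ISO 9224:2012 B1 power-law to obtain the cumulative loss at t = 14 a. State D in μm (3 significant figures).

D(14) = 18.1 μm

zinc: temperature factor f = -0.071·(0.7) = -0.0497
  Pd branch = 0.0129·Pd^0.44·e^(0.046·RH+f) = 0.7508 μm/a
  Cl⁻ term: 0.0175·198.0^0.57·exp(0.008·54+0.085·10.7) = 1.364
  sum: 0.7508 + 1.364 → r_corr = 2.115 μm/a
Long-term exponent b (ISO 9224 Table 2, B1) = 0.813
  D(14) = 2.115 × 14^0.813 = 2.115 × 8.547 = 18.07 μm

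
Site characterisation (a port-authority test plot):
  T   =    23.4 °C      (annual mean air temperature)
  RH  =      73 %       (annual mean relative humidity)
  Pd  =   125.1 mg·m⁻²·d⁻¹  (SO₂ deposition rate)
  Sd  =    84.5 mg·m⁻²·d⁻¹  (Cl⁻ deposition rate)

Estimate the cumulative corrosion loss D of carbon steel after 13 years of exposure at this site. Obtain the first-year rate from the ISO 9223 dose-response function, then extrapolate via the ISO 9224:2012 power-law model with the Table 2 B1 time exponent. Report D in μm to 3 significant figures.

carbon steel: T>10 °C ⇒ hinge -0.054·(23.4−10) = -0.7236
  SO₂ term: 1.77·125.1^0.52·exp(0.02·73-0.7236) = 45.54
  Sd branch = 0.102·Sd^0.62·e^(0.033·RH+0.04·T) = 45.29 μm/a
  r_corr = 45.54 + 45.29 = 90.82 μm/a
ISO 9224: D(t) = r_corr · t^b with b = 0.523 (carbon steel, B1)
  D(13) = 90.82 × 13^0.523 = 90.82 × 3.825 = 347.4 μm

D(13) = 347 μm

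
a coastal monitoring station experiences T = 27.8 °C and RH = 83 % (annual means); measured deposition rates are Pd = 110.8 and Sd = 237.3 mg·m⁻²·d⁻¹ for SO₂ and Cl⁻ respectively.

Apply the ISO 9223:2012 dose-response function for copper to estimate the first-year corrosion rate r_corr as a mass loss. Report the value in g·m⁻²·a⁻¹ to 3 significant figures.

r_corr = 36.4 g·m⁻²·a⁻¹

copper: T>10 °C ⇒ hinge -0.080·(27.8−10) = -1.4240
  sulphur-dioxide contribution → 0.581 μm/a
  chloride contribution → 3.478 μm/a
  ⇒ r_corr(copper) = 4.059 μm/a
Convert to mass loss: 4.059 μm/a × 8.96 g/cm³ = 36.37 g·m⁻²·a⁻¹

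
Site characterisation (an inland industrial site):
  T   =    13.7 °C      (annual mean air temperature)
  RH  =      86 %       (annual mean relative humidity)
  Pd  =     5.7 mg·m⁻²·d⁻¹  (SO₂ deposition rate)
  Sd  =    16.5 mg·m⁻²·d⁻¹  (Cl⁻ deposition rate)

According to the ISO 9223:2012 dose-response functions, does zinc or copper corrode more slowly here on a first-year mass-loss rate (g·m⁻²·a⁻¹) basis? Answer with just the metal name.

zinc

zinc: T>10 °C ⇒ hinge -0.071·(13.7−10) = -0.2627
  Pd branch = 0.0129·Pd^0.44·e^(0.046·RH+f) = 1.115 μm/a
  Cl⁻ term: 0.0175·16.5^0.57·exp(0.008·86+0.085·13.7) = 0.5515
  sum: 1.115 + 0.5515 → r_corr = 1.666 μm/a
  mass loss = 1.666 μm/a × 7.14 g/cm³ = 11.9 g·m⁻²·a⁻¹
copper: temperature factor f = -0.080·(3.7) = -0.2960
  Pd branch = 0.0053·Pd^0.26·e^(0.059·RH+f) = 0.9905 μm/a
  Cl⁻ term: 0.01025·16.5^0.27·exp(0.036·86+0.049·13.7) = 0.9453
  r_corr = 0.9905 + 0.9453 = 1.936 μm/a
  mass loss = 1.936 μm/a × 8.96 g/cm³ = 17.34 g·m⁻²·a⁻¹
Ordering by g·m⁻²·a⁻¹: copper (17.3) > zinc (11.9)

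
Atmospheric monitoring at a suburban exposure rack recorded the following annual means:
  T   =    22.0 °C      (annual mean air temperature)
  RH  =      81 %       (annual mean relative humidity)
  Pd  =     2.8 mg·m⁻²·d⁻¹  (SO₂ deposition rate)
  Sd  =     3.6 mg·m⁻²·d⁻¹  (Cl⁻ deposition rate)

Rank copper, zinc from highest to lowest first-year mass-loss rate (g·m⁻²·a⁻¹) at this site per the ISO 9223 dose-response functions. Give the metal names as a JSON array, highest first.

copper: T>10 °C ⇒ hinge -0.080·(22.0−10) = -0.9600
  sulphur-dioxide contribution → 0.3156 μm/a
  chloride contribution → 0.7861 μm/a
  total first-year rate 1.102 μm/a
  mass loss = 1.102 μm/a × 8.96 g/cm³ = 9.871 g·m⁻²·a⁻¹
zinc: temperature factor f = -0.071·(12.0) = -0.8520
  sulphur-dioxide contribution → 0.3593 μm/a
  chloride contribution → 0.4505 μm/a
  total first-year rate 0.8098 μm/a
  mass loss = 0.8098 μm/a × 7.14 g/cm³ = 5.782 g·m⁻²·a⁻¹
Ordering by g·m⁻²·a⁻¹: copper (9.87) > zinc (5.78)

["copper", "zinc"]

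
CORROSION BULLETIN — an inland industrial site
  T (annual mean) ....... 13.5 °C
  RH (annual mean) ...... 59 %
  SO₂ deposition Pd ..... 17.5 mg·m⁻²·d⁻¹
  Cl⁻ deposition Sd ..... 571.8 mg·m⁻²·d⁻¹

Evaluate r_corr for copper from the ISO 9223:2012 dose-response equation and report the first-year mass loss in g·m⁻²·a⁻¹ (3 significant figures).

r_corr = 10.7 g·m⁻²·a⁻¹

copper: temperature factor f = -0.080·(3.5) = -0.2800
  sulphur-dioxide contribution → 0.2739 μm/a
  chloride contribution → 0.9224 μm/a
  total first-year rate 1.196 μm/a
Convert to mass loss: 1.196 μm/a × 8.96 g/cm³ = 10.72 g·m⁻²·a⁻¹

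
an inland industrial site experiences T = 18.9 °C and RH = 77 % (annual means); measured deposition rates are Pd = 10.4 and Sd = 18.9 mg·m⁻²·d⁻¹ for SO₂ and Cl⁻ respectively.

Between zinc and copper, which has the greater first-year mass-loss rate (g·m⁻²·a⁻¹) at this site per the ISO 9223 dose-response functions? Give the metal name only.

zinc: temperature factor f = -0.071·(8.9) = -0.6319
  sulphur-dioxide contribution → 0.6636 μm/a
  chloride contribution → 0.8627 μm/a
  total first-year rate 1.526 μm/a
  mass loss = 1.526 μm/a × 7.14 g/cm³ = 10.9 g·m⁻²·a⁻¹
copper: T>10 °C ⇒ hinge -0.080·(18.9−10) = -0.7120
  sulphur-dioxide contribution → 0.4492 μm/a
  chloride contribution → 0.915 μm/a
  total first-year rate 1.364 μm/a
  mass loss = 1.364 μm/a × 8.96 g/cm³ = 12.22 g·m⁻²·a⁻¹
Ordering by g·m⁻²·a⁻¹: copper (12.2) > zinc (10.9)

copper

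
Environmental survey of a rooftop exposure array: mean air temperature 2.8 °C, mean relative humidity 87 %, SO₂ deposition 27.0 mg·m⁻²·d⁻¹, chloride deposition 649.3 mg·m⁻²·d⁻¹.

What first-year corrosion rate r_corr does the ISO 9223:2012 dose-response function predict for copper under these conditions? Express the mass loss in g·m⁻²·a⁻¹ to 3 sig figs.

r_corr = 21.5 g·m⁻²·a⁻¹

copper: temperature factor f = +0.126·(-7.2) = -0.9072
  Pd branch = 0.0053·Pd^0.26·e^(0.059·RH+f) = 0.8544 μm/a
  Cl⁻ term: 0.01025·649.3^0.27·exp(0.036·87+0.049·2.8) = 1.548
  r_corr = 0.8544 + 1.548 = 2.403 μm/a
Convert to mass loss: 2.403 μm/a × 8.96 g/cm³ = 21.53 g·m⁻²·a⁻¹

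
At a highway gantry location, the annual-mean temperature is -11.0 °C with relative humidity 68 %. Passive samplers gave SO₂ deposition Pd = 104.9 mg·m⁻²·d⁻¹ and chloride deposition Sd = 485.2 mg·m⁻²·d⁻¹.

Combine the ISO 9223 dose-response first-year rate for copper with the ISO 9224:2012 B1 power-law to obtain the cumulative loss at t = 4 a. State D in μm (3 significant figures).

copper: f(T) = +0.126·(T−10) [T≤10 °C] = -2.6460
  sulphur-dioxide contribution → 0.06965 μm/a
  chloride contribution → 0.3673 μm/a
  total first-year rate 0.4369 μm/a
Power-law: D(4) = r_corr · 4^0.667
  D(4) = 0.4369 × 4^0.667 = 0.4369 × 2.521 = 1.101 μm

D(4) = 1.10 μm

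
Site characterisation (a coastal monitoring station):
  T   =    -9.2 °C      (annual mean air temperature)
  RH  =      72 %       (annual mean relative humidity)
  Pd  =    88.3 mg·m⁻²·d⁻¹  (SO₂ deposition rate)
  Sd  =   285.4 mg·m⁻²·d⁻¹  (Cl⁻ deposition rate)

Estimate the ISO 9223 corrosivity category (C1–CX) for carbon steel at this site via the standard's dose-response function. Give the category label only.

C3

carbon steel: T≤10 °C ⇒ hinge +0.150·(-9.2−10) = -2.8800
  sulphur-dioxide contribution → 4.31 μm/a
  chloride contribution → 25.3 μm/a
  total first-year rate 29.61 μm/a
29.6 μm/a falls in (25, 50] for carbon steel → category C3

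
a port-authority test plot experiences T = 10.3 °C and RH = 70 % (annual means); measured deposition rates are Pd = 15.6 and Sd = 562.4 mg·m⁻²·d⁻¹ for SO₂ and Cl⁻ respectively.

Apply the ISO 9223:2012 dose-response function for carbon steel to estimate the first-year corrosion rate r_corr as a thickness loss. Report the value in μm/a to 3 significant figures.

carbon steel: T>10 °C ⇒ hinge -0.054·(10.3−10) = -0.0162
  SO₂ term: 1.77·15.6^0.52·exp(0.02·70-0.0162) = 29.47
  Cl⁻ term: 0.102·562.4^0.62·exp(0.033·70+0.04·10.3) = 78.66
  r_corr = 29.47 + 78.66 = 108.1 μm/a

r_corr = 108 μm/a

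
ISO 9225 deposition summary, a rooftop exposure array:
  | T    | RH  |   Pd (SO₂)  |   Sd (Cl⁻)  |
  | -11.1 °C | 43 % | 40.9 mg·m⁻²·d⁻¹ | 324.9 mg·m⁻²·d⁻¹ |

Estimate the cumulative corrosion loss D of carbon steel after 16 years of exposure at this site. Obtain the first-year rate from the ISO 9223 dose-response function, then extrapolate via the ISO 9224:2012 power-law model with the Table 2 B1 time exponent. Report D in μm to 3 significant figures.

carbon steel: f(T) = +0.150·(T−10) [T≤10 °C] = -3.1650
  SO₂ term: 1.77·40.9^0.52·exp(0.02·43-3.1650) = 1.216
  Cl⁻ term: 0.102·324.9^0.62·exp(0.033·43+0.04·-11.1) = 9.757
  r_corr = 1.216 + 9.757 = 10.97 μm/a
ISO 9224: D(t) = r_corr · t^b with b = 0.523 (carbon steel, B1)
  D(16) = 10.97 × 16^0.523 = 10.97 × 4.263 = 46.78 μm

D(16) = 46.8 μm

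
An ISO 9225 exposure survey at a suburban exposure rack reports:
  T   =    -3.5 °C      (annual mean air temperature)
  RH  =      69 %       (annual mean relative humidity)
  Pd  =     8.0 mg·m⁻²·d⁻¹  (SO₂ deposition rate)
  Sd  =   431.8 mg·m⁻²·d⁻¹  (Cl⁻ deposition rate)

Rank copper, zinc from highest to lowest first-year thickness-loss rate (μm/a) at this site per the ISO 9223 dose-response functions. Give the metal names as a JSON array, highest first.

["zinc", "copper"]

copper: f(T) = +0.126·(T−10) [T≤10 °C] = -1.7010
  Pd branch = 0.0053·Pd^0.26·e^(0.059·RH+f) = 0.09735 μm/a
  Cl⁻ term: 0.01025·431.8^0.27·exp(0.036·69+0.049·-3.5) = 0.5328
  r_corr = 0.09735 + 0.5328 = 0.6301 μm/a
zinc: T≤10 °C ⇒ hinge +0.038·(-3.5−10) = -0.5130
  Pd branch = 0.0129·Pd^0.44·e^(0.046·RH+f) = 0.4609 μm/a
  Cl⁻ term: 0.0175·431.8^0.57·exp(0.008·69+0.085·-3.5) = 0.7173
  sum: 0.4609 + 0.7173 → r_corr = 1.178 μm/a
Ordering by μm/a: zinc (1.18) > copper (0.63)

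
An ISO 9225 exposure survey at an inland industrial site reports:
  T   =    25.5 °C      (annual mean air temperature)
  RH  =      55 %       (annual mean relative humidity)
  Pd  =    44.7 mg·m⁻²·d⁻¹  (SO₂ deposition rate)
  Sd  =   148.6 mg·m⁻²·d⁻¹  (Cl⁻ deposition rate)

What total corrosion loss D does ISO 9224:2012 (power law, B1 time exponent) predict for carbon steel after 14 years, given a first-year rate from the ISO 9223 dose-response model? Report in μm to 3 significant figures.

D(14) = 219 μm

carbon steel: temperature factor f = -0.054·(15.5) = -0.8370
  sulphur-dioxide contribution → 16.61 μm/a
  chloride contribution → 38.59 μm/a
  total first-year rate 55.2 μm/a
ISO 9224: D(t) = r_corr · t^b with b = 0.523 (carbon steel, B1)
  D(14) = 55.2 × 14^0.523 = 55.2 × 3.976 = 219.5 μm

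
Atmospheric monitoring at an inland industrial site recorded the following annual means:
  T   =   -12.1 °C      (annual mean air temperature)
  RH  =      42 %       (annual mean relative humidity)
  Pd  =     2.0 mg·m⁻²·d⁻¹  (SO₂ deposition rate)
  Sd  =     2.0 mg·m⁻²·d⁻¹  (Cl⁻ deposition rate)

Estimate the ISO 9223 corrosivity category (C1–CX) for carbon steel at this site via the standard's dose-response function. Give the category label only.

carbon steel: temperature factor f = +0.150·(-22.1) = -3.3150
  Pd branch = 1.77·Pd^0.52·e^(0.02·RH+f) = 0.2136 μm/a
  Sd branch = 0.102·Sd^0.62·e^(0.033·RH+0.04·T) = 0.3863 μm/a
  r_corr = 0.2136 + 0.3863 = 0.6 μm/a
ISO 9223 Table 2 (carbon steel): 0 < 0.6 ≤ 1.3 μm/a ⇒ C1

C1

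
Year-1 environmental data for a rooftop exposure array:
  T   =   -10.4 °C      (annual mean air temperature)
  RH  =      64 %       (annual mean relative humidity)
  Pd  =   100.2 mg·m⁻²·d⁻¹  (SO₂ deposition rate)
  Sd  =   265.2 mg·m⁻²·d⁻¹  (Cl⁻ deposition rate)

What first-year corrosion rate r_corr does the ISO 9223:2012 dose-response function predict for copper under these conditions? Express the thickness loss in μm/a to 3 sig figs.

r_corr = 0.337 μm/a

copper: T≤10 °C ⇒ hinge +0.126·(-10.4−10) = -2.5704
  Pd branch = 0.0053·Pd^0.26·e^(0.059·RH+f) = 0.05863 μm/a
  Sd branch = 0.01025·Sd^0.27·e^(0.036·RH+0.049·T) = 0.2782 μm/a
  sum: 0.05863 + 0.2782 → r_corr = 0.3368 μm/a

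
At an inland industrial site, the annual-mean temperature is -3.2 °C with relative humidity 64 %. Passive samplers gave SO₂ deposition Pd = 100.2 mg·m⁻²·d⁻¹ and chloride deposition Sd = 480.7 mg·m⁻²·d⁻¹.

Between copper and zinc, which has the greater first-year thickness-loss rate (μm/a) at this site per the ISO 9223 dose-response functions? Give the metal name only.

zinc

copper: f(T) = +0.126·(T−10) [T≤10 °C] = -1.6632
  sulphur-dioxide contribution → 0.1452 μm/a
  chloride contribution → 0.4649 μm/a
  ⇒ r_corr(copper) = 0.6101 μm/a
zinc: temperature factor f = +0.038·(-13.2) = -0.5016
  sulphur-dioxide contribution → 1.126 μm/a
  chloride contribution → 0.7515 μm/a
  ⇒ r_corr(zinc) = 1.878 μm/a
Ordering by μm/a: zinc (1.88) > copper (0.61)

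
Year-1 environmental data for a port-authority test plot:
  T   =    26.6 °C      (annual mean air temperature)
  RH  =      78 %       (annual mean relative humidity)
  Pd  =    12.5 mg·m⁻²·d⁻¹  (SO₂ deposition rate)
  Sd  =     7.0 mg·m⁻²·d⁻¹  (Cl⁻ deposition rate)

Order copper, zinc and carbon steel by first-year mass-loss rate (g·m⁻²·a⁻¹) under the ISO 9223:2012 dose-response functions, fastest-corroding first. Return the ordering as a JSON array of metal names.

["carbon steel", "copper", "zinc"]

copper: f(T) = -0.080·(T−10) [T>10 °C] = -1.3280
  SO₂ term: 0.0053·12.5^0.26·exp(0.059·78-1.3280) = 0.27
  Cl⁻ term: 0.01025·7.0^0.27·exp(0.036·78+0.049·26.6) = 1.058
  r_corr = 0.27 + 1.058 = 1.328 μm/a
  mass loss = 1.328 μm/a × 8.96 g/cm³ = 11.9 g·m⁻²·a⁻¹
zinc: T>10 °C ⇒ hinge -0.071·(26.6−10) = -1.1786
  SO₂ term: 0.0129·12.5^0.44·exp(0.046·78-1.1786) = 0.4361
  Sd branch = 0.0175·Sd^0.57·e^(0.008·RH+0.085·T) = 0.9499 μm/a
  sum: 0.4361 + 0.9499 → r_corr = 1.386 μm/a
  mass loss = 1.386 μm/a × 7.14 g/cm³ = 9.896 g·m⁻²·a⁻¹
carbon steel: T>10 °C ⇒ hinge -0.054·(26.6−10) = -0.8964
  Pd branch = 1.77·Pd^0.52·e^(0.02·RH+f) = 12.78 μm/a
  Cl⁻ term: 0.102·7.0^0.62·exp(0.033·78+0.04·26.6) = 12.96
  r_corr = 12.78 + 12.96 = 25.74 μm/a
  mass loss = 25.74 μm/a × 7.85 g/cm³ = 202 g·m⁻²·a⁻¹
Ordering by g·m⁻²·a⁻¹: carbon steel (202) > copper (11.9) > zinc (9.9)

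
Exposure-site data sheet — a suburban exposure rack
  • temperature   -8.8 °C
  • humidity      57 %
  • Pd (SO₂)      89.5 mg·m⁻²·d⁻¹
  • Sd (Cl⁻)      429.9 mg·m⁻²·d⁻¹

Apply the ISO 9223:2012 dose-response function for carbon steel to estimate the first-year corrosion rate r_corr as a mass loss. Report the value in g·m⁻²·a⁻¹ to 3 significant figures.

r_corr = 185 g·m⁻²·a⁻¹

carbon steel: temperature factor f = +0.150·(-18.8) = -2.8200
  sulphur-dioxide contribution → 3.414 μm/a
  chloride contribution → 20.2 μm/a
  ⇒ r_corr(carbon steel) = 23.61 μm/a
Convert to mass loss: 23.61 μm/a × 7.85 g/cm³ = 185.4 g·m⁻²·a⁻¹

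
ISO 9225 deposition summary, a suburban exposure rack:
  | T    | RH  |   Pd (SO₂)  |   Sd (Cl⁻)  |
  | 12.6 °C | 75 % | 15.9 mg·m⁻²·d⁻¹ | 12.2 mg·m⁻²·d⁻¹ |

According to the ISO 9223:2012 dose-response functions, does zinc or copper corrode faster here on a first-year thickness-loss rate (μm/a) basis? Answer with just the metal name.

zinc: temperature factor f = -0.071·(2.6) = -0.1846
  SO₂ term: 0.0129·15.9^0.44·exp(0.046·75-0.1846) = 1.141
  Cl⁻ term: 0.0175·12.2^0.57·exp(0.008·75+0.085·12.6) = 0.3872
  r_corr = 1.141 + 0.3872 = 1.528 μm/a
copper: f(T) = -0.080·(T−10) [T>10 °C] = -0.2080
  Pd branch = 0.0053·Pd^0.26·e^(0.059·RH+f) = 0.738 μm/a
  Cl⁻ term: 0.01025·12.2^0.27·exp(0.036·75+0.049·12.6) = 0.5556
  sum: 0.738 + 0.5556 → r_corr = 1.294 μm/a
Ordering by μm/a: zinc (1.53) > copper (1.29)

zinc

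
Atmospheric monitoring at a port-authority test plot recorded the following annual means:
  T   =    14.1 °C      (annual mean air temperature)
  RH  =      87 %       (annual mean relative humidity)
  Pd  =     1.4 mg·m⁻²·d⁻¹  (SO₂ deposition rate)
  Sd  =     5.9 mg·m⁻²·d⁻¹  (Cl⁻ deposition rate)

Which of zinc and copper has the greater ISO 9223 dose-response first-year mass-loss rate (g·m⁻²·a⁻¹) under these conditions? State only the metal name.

copper

zinc: f(T) = -0.071·(T−10) [T>10 °C] = -0.2911
  SO₂ term: 0.0129·1.4^0.44·exp(0.046·87-0.2911) = 0.6117
  Cl⁻ term: 0.0175·5.9^0.57·exp(0.008·87+0.085·14.1) = 0.32
  r_corr = 0.6117 + 0.32 = 0.9317 μm/a
  mass loss = 0.9317 μm/a × 7.14 g/cm³ = 6.652 g·m⁻²·a⁻¹
copper: T>10 °C ⇒ hinge -0.080·(14.1−10) = -0.3280
  SO₂ term: 0.0053·1.4^0.26·exp(0.059·87-0.3280) = 0.7064
  Sd branch = 0.01025·Sd^0.27·e^(0.036·RH+0.049·T) = 0.757 μm/a
  r_corr = 0.7064 + 0.757 = 1.463 μm/a
  mass loss = 1.463 μm/a × 8.96 g/cm³ = 13.11 g·m⁻²·a⁻¹
Ordering by g·m⁻²·a⁻¹: copper (13.1) > zinc (6.65)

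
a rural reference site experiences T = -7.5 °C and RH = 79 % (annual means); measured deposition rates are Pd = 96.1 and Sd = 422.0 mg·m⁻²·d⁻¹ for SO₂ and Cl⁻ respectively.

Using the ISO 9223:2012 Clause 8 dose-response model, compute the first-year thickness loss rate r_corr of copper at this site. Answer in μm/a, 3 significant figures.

copper: temperature factor f = +0.126·(-17.5) = -2.2050
  SO₂ term: 0.0053·96.1^0.26·exp(0.059·79-2.2050) = 0.2025
  Cl⁻ term: 0.01025·422.0^0.27·exp(0.036·79+0.049·-7.5) = 0.6239
  sum: 0.2025 + 0.6239 → r_corr = 0.8264 μm/a

r_corr = 0.826 μm/a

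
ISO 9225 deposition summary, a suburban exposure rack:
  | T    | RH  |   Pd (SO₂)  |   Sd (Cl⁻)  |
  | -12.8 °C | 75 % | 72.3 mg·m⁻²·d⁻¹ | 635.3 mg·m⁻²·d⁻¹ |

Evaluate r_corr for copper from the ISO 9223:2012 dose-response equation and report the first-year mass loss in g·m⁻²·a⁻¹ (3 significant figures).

copper: T≤10 °C ⇒ hinge +0.126·(-12.8−10) = -2.8728
  SO₂ term: 0.0053·72.3^0.26·exp(0.059·75-2.8728) = 0.07617
  Sd branch = 0.01025·Sd^0.27·e^(0.036·RH+0.049·T) = 0.4653 μm/a
  r_corr = 0.07617 + 0.4653 = 0.5415 μm/a
Convert to mass loss: 0.5415 μm/a × 8.96 g/cm³ = 4.852 g·m⁻²·a⁻¹

r_corr = 4.85 g·m⁻²·a⁻¹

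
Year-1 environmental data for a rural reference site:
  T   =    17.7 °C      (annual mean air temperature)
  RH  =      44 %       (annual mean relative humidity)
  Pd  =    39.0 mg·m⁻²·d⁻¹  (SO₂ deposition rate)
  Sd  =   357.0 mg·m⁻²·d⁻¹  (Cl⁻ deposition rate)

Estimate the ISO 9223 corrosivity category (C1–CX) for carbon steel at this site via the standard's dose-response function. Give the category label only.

C4

carbon steel: f(T) = -0.054·(T−10) [T>10 °C] = -0.4158
  Pd branch = 1.77·Pd^0.52·e^(0.02·RH+f) = 18.92 μm/a
  Cl⁻ term: 0.102·357.0^0.62·exp(0.033·44+0.04·17.7) = 33.83
  sum: 18.92 + 33.83 → r_corr = 52.75 μm/a
52.8 μm/a falls in (50, 80] for carbon steel → category C4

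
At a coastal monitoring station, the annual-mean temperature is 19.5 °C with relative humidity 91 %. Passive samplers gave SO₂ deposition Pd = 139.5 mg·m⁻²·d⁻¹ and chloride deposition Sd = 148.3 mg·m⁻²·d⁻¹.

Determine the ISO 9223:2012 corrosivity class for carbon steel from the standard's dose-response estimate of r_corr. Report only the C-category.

carbon steel: f(T) = -0.054·(T−10) [T>10 °C] = -0.5130
  SO₂ term: 1.77·139.5^0.52·exp(0.02·91-0.5130) = 85.27
  Sd branch = 0.102·Sd^0.62·e^(0.033·RH+0.04·T) = 99.46 μm/a
  r_corr = 85.27 + 99.46 = 184.7 μm/a
Category bounds: 80…200 μm/a bracket r_corr ⇒ C5

C5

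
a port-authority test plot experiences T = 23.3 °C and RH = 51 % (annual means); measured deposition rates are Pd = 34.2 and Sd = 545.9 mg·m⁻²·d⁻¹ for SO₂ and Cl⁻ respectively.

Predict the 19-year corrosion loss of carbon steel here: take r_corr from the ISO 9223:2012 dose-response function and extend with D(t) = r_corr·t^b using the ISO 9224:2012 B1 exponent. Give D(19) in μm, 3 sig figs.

D(19) = 394 μm

carbon steel: temperature factor f = -0.054·(13.3) = -0.7182
  sulphur-dioxide contribution → 15.02 μm/a
  chloride contribution → 69.39 μm/a
  total first-year rate 84.41 μm/a
Power-law: D(19) = r_corr · 19^0.523
  D(19) = 84.41 × 19^0.523 = 84.41 × 4.664 = 393.7 μm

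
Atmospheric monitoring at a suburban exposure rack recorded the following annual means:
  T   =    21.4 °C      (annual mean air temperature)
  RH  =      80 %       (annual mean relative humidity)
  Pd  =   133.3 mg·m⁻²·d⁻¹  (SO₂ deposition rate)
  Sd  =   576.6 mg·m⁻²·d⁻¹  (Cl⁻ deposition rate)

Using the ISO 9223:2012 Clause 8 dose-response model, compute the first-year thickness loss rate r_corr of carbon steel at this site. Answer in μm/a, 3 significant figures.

carbon steel: T>10 °C ⇒ hinge -0.054·(21.4−10) = -0.6156
  Pd branch = 1.77·Pd^0.52·e^(0.02·RH+f) = 60.31 μm/a
  Sd branch = 0.102·Sd^0.62·e^(0.033·RH+0.04·T) = 173.2 μm/a
  r_corr = 60.31 + 173.2 = 233.5 μm/a

r_corr = 234 μm/a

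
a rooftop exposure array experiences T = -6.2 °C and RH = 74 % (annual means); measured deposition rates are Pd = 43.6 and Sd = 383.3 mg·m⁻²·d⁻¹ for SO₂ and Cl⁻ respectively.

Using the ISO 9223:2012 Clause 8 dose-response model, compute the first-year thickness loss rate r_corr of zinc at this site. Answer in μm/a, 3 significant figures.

zinc: temperature factor f = +0.038·(-16.2) = -0.6156
  SO₂ term: 0.0129·43.6^0.44·exp(0.046·74-0.6156) = 1.104
  Sd branch = 0.0175·Sd^0.57·e^(0.008·RH+0.085·T) = 0.5545 μm/a
  r_corr = 1.104 + 0.5545 = 1.658 μm/a

r_corr = 1.66 μm/a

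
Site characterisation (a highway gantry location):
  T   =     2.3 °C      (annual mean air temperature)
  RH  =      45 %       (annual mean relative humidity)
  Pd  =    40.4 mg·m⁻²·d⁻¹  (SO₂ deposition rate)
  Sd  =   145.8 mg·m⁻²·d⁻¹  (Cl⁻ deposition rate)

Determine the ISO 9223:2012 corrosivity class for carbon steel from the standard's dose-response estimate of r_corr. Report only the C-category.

carbon steel: T≤10 °C ⇒ hinge +0.150·(2.3−10) = -1.1550
  Pd branch = 1.77·Pd^0.52·e^(0.02·RH+f) = 9.387 μm/a
  Cl⁻ term: 0.102·145.8^0.62·exp(0.033·45+0.04·2.3) = 10.84
  sum: 9.387 + 10.84 → r_corr = 20.23 μm/a
20.2 μm/a falls in (1.3, 25] for carbon steel → category C2

C2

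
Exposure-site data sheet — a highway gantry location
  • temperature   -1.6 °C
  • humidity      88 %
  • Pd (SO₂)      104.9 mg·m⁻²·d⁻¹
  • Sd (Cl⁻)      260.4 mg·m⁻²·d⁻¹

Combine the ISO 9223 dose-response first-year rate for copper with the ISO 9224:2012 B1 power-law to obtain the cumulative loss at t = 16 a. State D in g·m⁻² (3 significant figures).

D(16) = 99.8 g·m⁻²

copper: T≤10 °C ⇒ hinge +0.126·(-1.6−10) = -1.4616
  Pd branch = 0.0053·Pd^0.26·e^(0.059·RH+f) = 0.7409 μm/a
  Cl⁻ term: 0.01025·260.4^0.27·exp(0.036·88+0.049·-1.6) = 1.011
  sum: 0.7409 + 1.011 → r_corr = 1.752 μm/a
Long-term exponent b (ISO 9224 Table 2, B1) = 0.667
  D(16) = 1.752 × 16^0.667 = 1.752 × 6.355 = 11.13 μm
  Mass loss = 11.13 μm × 8.96 g/cm³ = 99.76 g·m⁻²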